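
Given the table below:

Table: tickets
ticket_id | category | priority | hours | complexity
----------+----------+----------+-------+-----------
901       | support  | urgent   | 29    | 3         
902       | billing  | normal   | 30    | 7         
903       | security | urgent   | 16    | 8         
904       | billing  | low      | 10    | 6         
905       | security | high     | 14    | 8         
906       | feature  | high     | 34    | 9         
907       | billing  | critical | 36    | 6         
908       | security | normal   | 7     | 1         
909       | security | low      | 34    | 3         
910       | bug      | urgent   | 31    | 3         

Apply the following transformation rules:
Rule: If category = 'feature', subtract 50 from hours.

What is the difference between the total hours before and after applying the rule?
50

Step 1: Original sum of hours = 241
Step 2: 1 records have category = 'feature'
Step 3: Each affected record changes by -50
Step 4: Total change = 1 × -50 = -50
Step 5: New sum = 241 + -50 = 191
Step 6: Difference = |191 - 241| = 50
        (Sum decreased by 50)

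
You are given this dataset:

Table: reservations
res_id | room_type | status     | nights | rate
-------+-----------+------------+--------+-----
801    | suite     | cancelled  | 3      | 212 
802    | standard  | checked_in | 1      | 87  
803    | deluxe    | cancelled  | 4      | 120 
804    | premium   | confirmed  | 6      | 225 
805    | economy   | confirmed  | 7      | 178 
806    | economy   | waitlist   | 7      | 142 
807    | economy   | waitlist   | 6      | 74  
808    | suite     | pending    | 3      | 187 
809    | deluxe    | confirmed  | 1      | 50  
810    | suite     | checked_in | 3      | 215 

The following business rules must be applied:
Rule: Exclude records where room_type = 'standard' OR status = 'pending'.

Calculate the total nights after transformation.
37

Step 1: Find records where room_type = 'standard' OR status = 'pending'
Step 2: 2 records match, summing to 4
Step 3: Original sum: 41
Step 4: Remaining sum = 41 - 4 = 37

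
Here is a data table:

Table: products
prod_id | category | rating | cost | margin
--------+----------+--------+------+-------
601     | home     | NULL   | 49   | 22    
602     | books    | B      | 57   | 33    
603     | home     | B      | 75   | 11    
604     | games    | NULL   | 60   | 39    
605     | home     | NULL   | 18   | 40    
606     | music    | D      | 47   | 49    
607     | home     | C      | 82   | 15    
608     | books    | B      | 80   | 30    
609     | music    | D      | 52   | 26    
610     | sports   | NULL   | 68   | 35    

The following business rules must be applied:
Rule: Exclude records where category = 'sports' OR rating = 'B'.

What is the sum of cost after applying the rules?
308

Step 1: Find records where category = 'sports' OR rating = 'B'
Step 2: 4 records match, summing to 280
Step 3: Original sum: 588
Step 4: Remaining sum = 588 - 280 = 308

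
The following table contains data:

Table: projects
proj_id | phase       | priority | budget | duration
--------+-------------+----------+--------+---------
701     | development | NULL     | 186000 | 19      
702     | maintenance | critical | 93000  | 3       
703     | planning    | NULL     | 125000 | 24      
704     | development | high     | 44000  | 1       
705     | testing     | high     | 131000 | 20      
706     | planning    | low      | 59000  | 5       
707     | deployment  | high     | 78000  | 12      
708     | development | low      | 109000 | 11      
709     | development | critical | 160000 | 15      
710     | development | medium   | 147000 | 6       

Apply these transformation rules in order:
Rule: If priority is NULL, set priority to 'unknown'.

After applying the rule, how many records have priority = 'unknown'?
2

Step 1: Count records where priority IS NULL
Step 2: Found 2 records with NULL priority
Step 3: These records will have priority set to 'unknown'
Step 4: Records already having priority = 'unknown': 0
Step 5: Answer: 2 + 0 = 2 records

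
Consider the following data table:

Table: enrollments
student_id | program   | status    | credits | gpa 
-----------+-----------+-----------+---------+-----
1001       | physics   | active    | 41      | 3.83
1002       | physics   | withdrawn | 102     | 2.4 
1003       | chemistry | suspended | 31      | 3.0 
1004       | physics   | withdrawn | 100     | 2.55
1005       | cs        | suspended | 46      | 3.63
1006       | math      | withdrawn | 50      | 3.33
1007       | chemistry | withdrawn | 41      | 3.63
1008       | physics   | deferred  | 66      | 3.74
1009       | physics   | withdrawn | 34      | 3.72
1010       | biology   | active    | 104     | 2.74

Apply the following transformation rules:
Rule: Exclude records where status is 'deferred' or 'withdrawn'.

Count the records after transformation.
4

Step 1: Count records to exclude
  - 1 (deferred) + 5 (withdrawn) = 6 records
Step 2: Total records: 10
Step 3: Remaining = 10 - 6 = 4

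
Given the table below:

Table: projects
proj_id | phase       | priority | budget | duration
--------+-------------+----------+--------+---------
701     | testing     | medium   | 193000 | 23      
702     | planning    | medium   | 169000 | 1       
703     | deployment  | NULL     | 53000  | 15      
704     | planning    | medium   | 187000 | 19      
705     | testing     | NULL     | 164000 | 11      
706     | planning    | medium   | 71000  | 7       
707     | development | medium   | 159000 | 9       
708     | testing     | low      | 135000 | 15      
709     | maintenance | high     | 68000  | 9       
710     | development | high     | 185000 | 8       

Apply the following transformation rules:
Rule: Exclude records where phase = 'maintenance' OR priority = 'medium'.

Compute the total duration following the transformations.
49

Step 1: Find records where phase = 'maintenance' OR priority = 'medium'
Step 2: 6 records match, summing to 68
Step 3: Original sum: 117
Step 4: Remaining sum = 117 - 68 = 49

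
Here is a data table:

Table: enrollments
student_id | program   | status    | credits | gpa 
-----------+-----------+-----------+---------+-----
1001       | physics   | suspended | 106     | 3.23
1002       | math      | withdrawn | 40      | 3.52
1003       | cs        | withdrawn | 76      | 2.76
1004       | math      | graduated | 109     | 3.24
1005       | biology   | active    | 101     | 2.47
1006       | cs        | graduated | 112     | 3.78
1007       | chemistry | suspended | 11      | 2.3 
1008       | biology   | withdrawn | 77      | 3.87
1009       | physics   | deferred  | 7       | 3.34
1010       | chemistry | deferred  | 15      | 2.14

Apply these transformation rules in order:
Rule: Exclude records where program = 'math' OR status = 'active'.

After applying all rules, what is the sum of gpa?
21.42

Step 1: Find records where program = 'math' OR status = 'active'
Step 2: 3 records match, summing to 9.23
Step 3: Original sum: 30.65
Step 4: Remaining sum = 30.65 - 9.23 = 21.42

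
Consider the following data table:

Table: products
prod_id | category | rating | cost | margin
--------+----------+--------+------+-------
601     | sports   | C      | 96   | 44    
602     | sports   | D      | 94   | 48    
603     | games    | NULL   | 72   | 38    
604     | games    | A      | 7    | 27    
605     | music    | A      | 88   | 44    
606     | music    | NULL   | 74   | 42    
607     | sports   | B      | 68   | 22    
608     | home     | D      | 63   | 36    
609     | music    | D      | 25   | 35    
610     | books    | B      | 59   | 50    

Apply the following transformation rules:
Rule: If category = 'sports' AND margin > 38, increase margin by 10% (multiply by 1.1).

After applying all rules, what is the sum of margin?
395.2

Step 1: Find records where category = 'sports' AND margin > 38
Step 2: 2 records match, summing to 92
Step 3: After multiplier: 92 × 1.1 = 101.2
Step 4: Unaffected records sum: 294
Step 5: Final sum = 101.2 + 294 = 395.2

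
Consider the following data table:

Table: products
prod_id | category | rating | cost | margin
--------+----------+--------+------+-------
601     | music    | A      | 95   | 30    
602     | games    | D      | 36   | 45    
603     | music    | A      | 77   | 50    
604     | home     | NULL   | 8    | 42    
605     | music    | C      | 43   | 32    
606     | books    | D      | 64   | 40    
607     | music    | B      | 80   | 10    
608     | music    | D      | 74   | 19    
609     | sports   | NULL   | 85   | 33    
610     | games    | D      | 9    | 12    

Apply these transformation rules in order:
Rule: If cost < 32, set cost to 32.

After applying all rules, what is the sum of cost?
618

Step 1: 2 records have cost < 32
Step 2: These records originally summed to 17
Step 3: After setting to minimum: 2 × 32 = 64
Step 4: Unaffected records sum: 554
Step 5: Final sum = 64 + 554 = 618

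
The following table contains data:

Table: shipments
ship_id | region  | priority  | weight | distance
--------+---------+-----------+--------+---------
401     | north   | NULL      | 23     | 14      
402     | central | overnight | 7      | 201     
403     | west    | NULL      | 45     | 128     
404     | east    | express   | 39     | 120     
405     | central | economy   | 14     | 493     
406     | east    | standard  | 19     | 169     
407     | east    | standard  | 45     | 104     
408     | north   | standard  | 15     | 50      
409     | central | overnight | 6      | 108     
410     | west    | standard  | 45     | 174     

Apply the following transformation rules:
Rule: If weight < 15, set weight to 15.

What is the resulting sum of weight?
276

Step 1: 3 records have weight < 15
Step 2: These records originally summed to 27
Step 3: After setting to minimum: 3 × 15 = 45
Step 4: Unaffected records sum: 231
Step 5: Final sum = 45 + 231 = 276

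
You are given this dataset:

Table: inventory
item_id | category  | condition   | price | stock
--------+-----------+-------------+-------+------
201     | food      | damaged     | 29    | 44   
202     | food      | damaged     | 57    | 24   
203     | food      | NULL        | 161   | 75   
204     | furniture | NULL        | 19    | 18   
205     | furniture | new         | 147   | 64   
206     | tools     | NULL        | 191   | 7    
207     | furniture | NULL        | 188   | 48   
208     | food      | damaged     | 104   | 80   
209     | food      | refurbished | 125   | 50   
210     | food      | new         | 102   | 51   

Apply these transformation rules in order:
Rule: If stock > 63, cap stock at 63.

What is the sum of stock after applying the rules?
431

Step 1: 3 records have stock > 63
Step 2: These records originally summed to 219
Step 3: After capping: 3 × 63 = 189
Step 4: Unaffected records sum: 242
Step 5: Final sum = 189 + 242 = 431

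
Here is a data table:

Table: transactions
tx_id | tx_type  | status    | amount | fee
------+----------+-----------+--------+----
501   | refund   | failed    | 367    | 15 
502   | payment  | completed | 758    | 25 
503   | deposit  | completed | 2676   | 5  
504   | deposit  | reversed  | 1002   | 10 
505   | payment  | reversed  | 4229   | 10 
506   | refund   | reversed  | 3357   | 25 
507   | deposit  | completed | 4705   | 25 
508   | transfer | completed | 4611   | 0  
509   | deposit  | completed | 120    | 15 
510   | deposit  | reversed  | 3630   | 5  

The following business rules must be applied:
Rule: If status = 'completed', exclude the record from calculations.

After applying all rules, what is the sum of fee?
65

Step 1: Identify records where status = 'completed'
Step 2: The excluded records sum to 70
Step 3: Original total fee = 135
Step 4: Remaining total = 135 - 70 = 65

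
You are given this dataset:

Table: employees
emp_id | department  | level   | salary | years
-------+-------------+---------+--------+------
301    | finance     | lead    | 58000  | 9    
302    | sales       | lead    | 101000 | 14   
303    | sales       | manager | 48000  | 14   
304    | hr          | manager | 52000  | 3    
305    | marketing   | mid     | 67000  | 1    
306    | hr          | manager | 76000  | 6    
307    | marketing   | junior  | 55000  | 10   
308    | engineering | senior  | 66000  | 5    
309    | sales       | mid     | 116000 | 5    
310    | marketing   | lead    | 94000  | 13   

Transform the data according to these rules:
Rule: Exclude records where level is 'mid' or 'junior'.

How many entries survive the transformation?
7

Step 1: Count records to exclude
  - 2 (mid) + 1 (junior) = 3 records
Step 2: Total records: 10
Step 3: Remaining = 10 - 3 = 7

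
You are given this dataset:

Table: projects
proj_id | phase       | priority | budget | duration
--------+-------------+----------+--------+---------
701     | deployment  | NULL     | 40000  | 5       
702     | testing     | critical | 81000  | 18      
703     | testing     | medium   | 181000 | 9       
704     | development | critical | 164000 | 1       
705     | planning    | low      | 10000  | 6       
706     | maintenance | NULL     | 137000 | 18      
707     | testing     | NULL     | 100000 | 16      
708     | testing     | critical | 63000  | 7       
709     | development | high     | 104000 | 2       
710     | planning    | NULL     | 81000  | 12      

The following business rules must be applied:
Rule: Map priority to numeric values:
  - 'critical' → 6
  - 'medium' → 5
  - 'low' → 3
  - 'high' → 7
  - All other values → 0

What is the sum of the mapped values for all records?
33

Step 1: Apply mapping to each record
Step 2: Count by status:
  'critical': 3 records × 6 = 18
  'medium': 1 records × 5 = 5
  'low': 1 records × 3 = 3
  'high': 1 records × 7 = 7
Step 3: Sum all mapped values = 33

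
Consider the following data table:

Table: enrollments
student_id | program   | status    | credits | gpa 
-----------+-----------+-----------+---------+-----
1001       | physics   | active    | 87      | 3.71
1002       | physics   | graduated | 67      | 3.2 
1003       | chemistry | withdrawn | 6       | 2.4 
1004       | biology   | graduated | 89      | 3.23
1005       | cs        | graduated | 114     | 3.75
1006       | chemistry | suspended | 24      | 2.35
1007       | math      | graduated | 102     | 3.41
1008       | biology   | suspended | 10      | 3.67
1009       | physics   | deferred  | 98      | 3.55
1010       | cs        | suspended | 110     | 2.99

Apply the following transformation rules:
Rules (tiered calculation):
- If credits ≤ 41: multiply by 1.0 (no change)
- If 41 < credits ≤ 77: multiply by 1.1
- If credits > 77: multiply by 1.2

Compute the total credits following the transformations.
833.7

Step 1: Tier 1 (credits ≤ 41): 3 records, sum = 40 × 1.0 = 40.0
Step 2: Tier 2 (41 < credits ≤ 77): 1 records, sum = 67 × 1.1 = 73.7
Step 3: Tier 3 (credits > 77): 6 records, sum = 600 × 1.2 = 720.0
Step 4: Final sum = 40.0 + 73.7 + 720.0 = 833.7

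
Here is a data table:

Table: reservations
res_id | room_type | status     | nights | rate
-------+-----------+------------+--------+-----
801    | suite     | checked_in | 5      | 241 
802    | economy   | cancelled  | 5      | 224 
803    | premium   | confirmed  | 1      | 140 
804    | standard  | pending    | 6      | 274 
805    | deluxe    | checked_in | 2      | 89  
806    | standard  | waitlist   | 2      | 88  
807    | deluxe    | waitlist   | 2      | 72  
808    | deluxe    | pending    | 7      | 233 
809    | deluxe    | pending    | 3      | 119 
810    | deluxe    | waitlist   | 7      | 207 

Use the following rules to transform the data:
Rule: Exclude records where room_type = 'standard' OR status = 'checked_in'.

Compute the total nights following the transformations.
25

Step 1: Find records where room_type = 'standard' OR status = 'checked_in'
Step 2: 4 records match, summing to 15
Step 3: Original sum: 40
Step 4: Remaining sum = 40 - 15 = 25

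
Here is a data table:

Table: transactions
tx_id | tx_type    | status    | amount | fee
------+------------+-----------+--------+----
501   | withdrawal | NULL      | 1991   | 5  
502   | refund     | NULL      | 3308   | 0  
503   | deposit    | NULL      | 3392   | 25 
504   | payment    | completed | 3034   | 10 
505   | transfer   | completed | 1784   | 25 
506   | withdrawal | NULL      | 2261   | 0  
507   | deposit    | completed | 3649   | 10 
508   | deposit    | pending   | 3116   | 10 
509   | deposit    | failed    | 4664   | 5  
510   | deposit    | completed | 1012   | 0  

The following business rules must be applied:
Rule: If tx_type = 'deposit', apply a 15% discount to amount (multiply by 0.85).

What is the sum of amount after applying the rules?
25836.05

Step 1: Records with tx_type = 'deposit' have total amount = 15833
Step 2: Apply multiplier: 15833 × 0.85 = 13458.05
Step 3: Other records total: 12378
Step 4: Final sum = 13458.05 + 12378 = 25836.05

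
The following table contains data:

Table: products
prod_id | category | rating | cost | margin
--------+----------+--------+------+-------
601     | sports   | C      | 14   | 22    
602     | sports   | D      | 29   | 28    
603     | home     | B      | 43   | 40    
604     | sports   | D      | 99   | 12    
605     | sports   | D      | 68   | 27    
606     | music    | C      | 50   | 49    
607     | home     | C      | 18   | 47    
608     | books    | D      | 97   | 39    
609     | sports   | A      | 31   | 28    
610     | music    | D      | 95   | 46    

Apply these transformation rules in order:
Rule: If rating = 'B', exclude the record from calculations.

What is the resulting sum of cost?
501

Step 1: Identify records where rating = 'B'
Step 2: The excluded records sum to 43
Step 3: Original total cost = 544
Step 4: Remaining total = 544 - 43 = 501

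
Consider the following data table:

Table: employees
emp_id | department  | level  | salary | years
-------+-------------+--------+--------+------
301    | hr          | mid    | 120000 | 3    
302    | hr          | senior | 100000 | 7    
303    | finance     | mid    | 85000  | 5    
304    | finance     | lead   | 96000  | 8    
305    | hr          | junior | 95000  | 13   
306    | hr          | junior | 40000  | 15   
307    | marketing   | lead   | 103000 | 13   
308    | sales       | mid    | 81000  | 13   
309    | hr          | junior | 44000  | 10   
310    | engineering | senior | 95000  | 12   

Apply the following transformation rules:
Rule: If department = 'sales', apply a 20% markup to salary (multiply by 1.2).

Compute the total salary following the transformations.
875200.0

Step 1: Records with department = 'sales' have total salary = 81000
Step 2: Apply multiplier: 81000 × 1.2 = 97200.0
Step 3: Other records total: 778000
Step 4: Final sum = 97200.0 + 778000 = 875200.0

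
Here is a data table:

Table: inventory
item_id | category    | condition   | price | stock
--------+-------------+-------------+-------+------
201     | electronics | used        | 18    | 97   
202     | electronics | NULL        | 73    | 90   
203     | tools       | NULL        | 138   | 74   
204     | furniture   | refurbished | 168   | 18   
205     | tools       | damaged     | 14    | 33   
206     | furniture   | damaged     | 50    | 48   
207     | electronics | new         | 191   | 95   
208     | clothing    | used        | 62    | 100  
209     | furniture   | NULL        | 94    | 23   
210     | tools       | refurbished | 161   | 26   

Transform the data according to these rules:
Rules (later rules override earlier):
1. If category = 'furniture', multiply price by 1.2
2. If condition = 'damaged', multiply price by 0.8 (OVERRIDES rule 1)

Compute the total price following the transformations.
1008.6

Step 1: Rule 2 takes priority for records with condition = 'damaged'
  - 2 records: 64 × 0.8 = 51.2
Step 2: Rule 1 applies to remaining records with category = 'furniture'
  - 2 records: 262 × 1.2 = 314.4
Step 3: Other records unchanged: 643
Step 4: Final sum = 51.2 + 314.4 + 643 = 1008.6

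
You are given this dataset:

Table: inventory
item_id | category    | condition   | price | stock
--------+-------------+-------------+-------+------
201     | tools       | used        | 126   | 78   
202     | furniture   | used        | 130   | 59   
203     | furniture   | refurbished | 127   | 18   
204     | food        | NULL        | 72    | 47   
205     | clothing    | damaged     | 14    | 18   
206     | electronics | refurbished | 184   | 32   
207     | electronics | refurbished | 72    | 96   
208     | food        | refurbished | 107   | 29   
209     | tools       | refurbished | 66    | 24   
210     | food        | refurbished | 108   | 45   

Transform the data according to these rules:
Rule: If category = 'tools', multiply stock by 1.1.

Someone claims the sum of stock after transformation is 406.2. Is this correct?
No, the correct result is 456.2.

Step 1: Calculate the correct sum after transformation
Step 2: Apply multiplier 1.1 to records where category = 'tools'
Step 3: Correct result = 456.2
Step 4: Claimed result = 406.2
Step 5: 456.2 ≠ 406.2
Conclusion: The claimed result is incorrect. The correct answer is 456.2.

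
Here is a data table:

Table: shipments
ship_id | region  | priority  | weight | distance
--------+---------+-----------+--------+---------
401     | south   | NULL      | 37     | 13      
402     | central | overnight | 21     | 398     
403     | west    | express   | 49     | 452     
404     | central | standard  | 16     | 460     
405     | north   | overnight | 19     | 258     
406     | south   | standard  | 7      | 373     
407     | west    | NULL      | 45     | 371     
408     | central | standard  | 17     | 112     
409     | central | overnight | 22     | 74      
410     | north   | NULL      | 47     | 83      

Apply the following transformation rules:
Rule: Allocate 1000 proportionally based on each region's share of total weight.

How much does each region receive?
central: 271.43, north: 235.71, south: 157.14, west: 335.71

Step 1: Calculate total weight = 280
Step 2: Calculate each region's proportion:
  central: 76/280 = 27.14% → 271.43
  north: 66/280 = 23.57% → 235.71
  south: 44/280 = 15.71% → 157.14
  west: 94/280 = 33.57% → 335.71
Step 3: Verify: sum of allocations ≈ 1000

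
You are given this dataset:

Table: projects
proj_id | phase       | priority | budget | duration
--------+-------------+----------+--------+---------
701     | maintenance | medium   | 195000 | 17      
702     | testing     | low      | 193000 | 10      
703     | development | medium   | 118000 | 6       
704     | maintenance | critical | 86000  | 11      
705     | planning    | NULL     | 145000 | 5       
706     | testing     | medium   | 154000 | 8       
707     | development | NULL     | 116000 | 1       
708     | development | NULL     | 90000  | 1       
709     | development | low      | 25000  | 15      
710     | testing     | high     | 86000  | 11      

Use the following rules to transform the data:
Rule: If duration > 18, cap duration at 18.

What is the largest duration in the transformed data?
17

Step 1: Original maximum duration = 17
Step 2: Check cap of 18 against maximum
Step 3: No records exceed the cap (max 17 <= cap 18), so no capping applies
Step 4: Maximum after transformation = 17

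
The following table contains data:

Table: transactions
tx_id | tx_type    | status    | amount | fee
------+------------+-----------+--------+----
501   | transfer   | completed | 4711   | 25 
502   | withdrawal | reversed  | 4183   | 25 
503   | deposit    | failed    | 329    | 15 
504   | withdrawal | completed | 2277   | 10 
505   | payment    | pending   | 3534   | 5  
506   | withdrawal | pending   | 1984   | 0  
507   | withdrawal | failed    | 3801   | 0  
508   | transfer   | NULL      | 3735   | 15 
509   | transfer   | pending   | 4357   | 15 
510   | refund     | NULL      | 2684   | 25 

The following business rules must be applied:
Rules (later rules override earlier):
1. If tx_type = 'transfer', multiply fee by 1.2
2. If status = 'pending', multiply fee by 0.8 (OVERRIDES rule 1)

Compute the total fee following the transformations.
139.0

Step 1: Rule 2 takes priority for records with status = 'pending'
  - 3 records: 20 × 0.8 = 16.0
Step 2: Rule 1 applies to remaining records with tx_type = 'transfer'
  - 2 records: 40 × 1.2 = 48.0
Step 3: Other records unchanged: 75
Step 4: Final sum = 16.0 + 48.0 + 75 = 139.0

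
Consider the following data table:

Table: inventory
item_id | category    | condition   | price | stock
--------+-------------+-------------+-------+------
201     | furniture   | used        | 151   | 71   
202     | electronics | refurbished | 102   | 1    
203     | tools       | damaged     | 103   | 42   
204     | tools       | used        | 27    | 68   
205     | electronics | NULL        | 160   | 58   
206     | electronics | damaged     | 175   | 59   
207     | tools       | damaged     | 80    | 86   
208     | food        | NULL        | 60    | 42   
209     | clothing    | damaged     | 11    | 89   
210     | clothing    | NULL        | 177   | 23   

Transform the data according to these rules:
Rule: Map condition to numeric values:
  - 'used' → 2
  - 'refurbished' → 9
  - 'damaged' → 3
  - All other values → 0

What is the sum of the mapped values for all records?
25

Step 1: Apply mapping to each record
Step 2: Count by status:
  'used': 2 records × 2 = 4
  'refurbished': 1 records × 9 = 9
  'damaged': 4 records × 3 = 12
Step 3: Sum all mapped values = 25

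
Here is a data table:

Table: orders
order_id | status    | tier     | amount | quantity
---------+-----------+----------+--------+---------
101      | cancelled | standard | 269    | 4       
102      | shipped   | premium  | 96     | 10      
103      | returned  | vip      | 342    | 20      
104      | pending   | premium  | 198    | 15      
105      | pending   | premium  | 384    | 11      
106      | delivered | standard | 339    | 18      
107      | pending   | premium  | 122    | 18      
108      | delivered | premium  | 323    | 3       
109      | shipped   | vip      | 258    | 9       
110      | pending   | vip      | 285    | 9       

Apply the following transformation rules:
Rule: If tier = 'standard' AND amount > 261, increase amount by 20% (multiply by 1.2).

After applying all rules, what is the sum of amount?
2737.6

Step 1: Find records where tier = 'standard' AND amount > 261
Step 2: 2 records match, summing to 608
Step 3: After multiplier: 608 × 1.2 = 729.6
Step 4: Unaffected records sum: 2008
Step 5: Final sum = 729.6 + 2008 = 2737.6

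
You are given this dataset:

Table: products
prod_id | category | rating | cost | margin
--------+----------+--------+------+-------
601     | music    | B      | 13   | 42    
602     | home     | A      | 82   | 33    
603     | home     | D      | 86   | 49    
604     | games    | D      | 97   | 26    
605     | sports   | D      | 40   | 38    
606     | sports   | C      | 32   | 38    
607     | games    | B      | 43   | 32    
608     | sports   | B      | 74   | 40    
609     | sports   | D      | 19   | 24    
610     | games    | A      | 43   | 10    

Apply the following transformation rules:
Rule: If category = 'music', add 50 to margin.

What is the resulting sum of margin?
382

Step 1: Count records where category = 'music': 1
Step 2: Total bonus added: 1 × 50 = 50
Step 3: Original sum of margin: 332
Step 4: Final sum = 332 + 50 = 382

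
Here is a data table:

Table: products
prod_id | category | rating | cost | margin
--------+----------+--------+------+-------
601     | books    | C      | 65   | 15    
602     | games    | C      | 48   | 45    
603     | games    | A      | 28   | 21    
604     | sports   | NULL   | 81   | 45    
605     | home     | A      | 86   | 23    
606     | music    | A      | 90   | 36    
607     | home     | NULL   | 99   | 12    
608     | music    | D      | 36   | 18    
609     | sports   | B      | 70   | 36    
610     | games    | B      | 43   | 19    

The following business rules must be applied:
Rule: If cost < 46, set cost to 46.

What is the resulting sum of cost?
677

Step 1: 3 records have cost < 46
Step 2: These records originally summed to 107
Step 3: After setting to minimum: 3 × 46 = 138
Step 4: Unaffected records sum: 539
Step 5: Final sum = 138 + 539 = 677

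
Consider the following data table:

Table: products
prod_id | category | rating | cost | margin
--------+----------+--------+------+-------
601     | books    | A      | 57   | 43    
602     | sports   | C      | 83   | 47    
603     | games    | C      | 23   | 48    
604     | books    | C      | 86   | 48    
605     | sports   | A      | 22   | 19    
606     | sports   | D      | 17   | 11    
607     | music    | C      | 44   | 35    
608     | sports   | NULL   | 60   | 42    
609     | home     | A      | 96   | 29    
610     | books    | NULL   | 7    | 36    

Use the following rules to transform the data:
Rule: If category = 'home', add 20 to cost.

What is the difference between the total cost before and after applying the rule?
20

Step 1: Original sum of cost = 495
Step 2: 1 records have category = 'home'
Step 3: Each affected record changes by 20
Step 4: Total change = 1 × 20 = 20
Step 5: New sum = 495 + 20 = 515
Step 6: Difference = |515 - 495| = 20
        (Sum increased by 20)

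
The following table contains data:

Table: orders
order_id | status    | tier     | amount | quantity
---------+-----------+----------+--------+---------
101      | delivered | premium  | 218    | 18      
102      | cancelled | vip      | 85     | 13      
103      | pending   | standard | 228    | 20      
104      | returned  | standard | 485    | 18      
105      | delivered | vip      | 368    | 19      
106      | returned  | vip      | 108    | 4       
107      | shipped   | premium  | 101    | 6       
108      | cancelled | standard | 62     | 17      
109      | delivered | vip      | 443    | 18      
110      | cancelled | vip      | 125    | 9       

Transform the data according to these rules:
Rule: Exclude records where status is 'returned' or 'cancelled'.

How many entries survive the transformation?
5

Step 1: Count records to exclude
  - 2 (returned) + 3 (cancelled) = 5 records
Step 2: Total records: 10
Step 3: Remaining = 10 - 5 = 5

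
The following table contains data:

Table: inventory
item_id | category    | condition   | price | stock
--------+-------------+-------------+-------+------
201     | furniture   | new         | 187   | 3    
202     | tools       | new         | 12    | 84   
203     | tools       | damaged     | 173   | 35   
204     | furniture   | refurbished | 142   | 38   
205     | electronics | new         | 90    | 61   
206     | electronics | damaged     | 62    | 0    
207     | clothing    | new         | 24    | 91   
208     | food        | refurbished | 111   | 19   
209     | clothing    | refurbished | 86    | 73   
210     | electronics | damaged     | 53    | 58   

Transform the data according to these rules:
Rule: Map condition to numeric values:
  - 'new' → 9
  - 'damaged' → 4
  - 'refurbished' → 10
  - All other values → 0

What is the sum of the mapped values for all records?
78

Step 1: Apply mapping to each record
Step 2: Count by status:
  'new': 4 records × 9 = 36
  'damaged': 3 records × 4 = 12
  'refurbished': 3 records × 10 = 30
Step 3: Sum all mapped values = 78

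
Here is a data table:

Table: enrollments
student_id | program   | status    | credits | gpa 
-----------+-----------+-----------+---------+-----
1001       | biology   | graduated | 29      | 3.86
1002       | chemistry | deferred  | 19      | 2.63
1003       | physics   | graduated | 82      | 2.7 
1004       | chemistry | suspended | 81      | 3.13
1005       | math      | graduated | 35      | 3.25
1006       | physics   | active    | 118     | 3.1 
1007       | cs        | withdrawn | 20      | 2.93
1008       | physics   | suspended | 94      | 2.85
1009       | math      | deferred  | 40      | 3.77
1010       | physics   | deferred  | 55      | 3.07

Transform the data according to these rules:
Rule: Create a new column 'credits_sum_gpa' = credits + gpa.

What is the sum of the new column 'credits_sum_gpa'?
604.29

Step 1: For each record, compute credits + gpa
Example calculations:
  29 + 3.86 = 32.86
  19 + 2.63 = 21.63
  82 + 2.7 = 84.7
  ...
Step 2: Sum all derived values
Step 3: Total = 604.29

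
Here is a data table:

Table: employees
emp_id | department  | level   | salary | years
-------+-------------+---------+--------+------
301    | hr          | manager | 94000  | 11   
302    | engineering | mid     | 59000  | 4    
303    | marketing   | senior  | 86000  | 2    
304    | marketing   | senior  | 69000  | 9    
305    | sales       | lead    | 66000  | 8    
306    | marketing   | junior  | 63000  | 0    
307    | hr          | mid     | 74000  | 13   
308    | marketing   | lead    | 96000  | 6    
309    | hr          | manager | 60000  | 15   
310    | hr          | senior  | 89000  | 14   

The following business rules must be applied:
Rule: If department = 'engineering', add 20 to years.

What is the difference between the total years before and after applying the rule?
20

Step 1: Original sum of years = 82
Step 2: 1 records have department = 'engineering'
Step 3: Each affected record changes by 20
Step 4: Total change = 1 × 20 = 20
Step 5: New sum = 82 + 20 = 102
Step 6: Difference = |102 - 82| = 20
        (Sum increased by 20)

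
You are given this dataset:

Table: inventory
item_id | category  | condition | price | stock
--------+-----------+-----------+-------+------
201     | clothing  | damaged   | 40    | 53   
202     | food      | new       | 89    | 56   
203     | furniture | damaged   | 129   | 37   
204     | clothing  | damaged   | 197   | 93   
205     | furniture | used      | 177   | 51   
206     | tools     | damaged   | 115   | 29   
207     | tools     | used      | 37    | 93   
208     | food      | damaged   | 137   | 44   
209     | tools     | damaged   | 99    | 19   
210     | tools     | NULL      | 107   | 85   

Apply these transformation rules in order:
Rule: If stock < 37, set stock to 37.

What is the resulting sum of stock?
586

Step 1: 2 records have stock < 37
Step 2: These records originally summed to 48
Step 3: After setting to minimum: 2 × 37 = 74
Step 4: Unaffected records sum: 512
Step 5: Final sum = 74 + 512 = 586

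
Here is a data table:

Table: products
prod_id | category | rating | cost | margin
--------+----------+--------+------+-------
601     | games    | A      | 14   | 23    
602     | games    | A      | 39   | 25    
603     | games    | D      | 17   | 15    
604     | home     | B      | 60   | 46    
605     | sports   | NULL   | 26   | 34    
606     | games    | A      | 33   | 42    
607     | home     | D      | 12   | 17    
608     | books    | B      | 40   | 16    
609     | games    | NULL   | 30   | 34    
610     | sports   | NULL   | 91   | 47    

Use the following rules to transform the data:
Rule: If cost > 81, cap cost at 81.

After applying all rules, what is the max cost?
81

Step 1: Original maximum cost = 91
Step 2: Apply cap at 81
Step 3: 1 records had cost > 81 and were capped
Step 4: Maximum after transformation = 81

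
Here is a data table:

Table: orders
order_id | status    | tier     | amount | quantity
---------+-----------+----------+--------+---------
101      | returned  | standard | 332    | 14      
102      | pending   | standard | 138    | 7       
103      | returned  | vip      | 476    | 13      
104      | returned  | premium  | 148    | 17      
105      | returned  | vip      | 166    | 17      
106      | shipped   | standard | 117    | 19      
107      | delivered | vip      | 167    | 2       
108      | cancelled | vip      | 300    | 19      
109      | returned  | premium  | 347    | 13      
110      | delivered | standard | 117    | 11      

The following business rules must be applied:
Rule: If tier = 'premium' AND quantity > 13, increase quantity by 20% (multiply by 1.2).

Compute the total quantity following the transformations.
135.4

Step 1: Find records where tier = 'premium' AND quantity > 13
Step 2: 1 records match, summing to 17
Step 3: After multiplier: 17 × 1.2 = 20.4
Step 4: Unaffected records sum: 115
Step 5: Final sum = 20.4 + 115 = 135.4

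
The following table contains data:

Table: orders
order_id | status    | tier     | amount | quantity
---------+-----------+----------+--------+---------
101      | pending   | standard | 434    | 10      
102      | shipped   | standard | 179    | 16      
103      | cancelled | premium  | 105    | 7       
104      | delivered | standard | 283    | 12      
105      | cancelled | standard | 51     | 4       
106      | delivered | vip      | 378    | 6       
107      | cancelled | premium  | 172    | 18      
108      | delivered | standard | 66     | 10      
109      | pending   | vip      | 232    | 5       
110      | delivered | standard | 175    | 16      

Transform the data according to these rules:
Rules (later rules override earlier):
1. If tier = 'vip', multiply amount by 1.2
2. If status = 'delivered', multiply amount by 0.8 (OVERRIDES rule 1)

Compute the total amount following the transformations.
1941.0

Step 1: Rule 2 takes priority for records with status = 'delivered'
  - 4 records: 902 × 0.8 = 721.6
Step 2: Rule 1 applies to remaining records with tier = 'vip'
  - 1 records: 232 × 1.2 = 278.4
Step 3: Other records unchanged: 941
Step 4: Final sum = 721.6 + 278.4 + 941 = 1941.0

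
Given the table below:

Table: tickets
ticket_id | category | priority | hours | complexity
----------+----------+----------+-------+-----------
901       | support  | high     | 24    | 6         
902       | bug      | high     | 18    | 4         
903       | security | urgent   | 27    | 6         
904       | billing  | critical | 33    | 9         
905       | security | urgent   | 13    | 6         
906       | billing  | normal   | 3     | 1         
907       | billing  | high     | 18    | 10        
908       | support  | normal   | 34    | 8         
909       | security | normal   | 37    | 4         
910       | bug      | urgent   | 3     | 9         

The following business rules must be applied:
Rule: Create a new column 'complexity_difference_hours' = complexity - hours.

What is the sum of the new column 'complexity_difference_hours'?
-147

Step 1: For each record, compute complexity - hours
Example calculations:
  6 - 24 = -18
  4 - 18 = -14
  6 - 27 = -21
  ...
Step 2: Sum all derived values
Step 3: Total = -147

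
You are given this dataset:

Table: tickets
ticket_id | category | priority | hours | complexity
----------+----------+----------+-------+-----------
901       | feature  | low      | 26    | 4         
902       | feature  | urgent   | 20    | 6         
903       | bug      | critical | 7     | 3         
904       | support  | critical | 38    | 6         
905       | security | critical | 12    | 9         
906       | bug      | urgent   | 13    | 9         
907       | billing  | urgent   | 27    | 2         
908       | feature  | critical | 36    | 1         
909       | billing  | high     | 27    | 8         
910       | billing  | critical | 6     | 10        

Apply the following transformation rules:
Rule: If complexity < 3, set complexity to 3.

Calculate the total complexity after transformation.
61

Step 1: 2 records have complexity < 3
Step 2: These records originally summed to 3
Step 3: After setting to minimum: 2 × 3 = 6
Step 4: Unaffected records sum: 55
Step 5: Final sum = 6 + 55 = 61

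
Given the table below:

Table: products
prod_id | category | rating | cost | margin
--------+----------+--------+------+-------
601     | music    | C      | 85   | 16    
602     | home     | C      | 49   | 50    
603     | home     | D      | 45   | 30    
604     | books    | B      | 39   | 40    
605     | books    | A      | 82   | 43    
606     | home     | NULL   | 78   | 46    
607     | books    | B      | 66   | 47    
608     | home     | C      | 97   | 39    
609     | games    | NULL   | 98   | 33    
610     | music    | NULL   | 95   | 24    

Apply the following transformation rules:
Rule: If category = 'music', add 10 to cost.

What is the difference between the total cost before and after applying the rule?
20

Step 1: Original sum of cost = 734
Step 2: 2 records have category = 'music'
Step 3: Each affected record changes by 10
Step 4: Total change = 2 × 10 = 20
Step 5: New sum = 734 + 20 = 754
Step 6: Difference = |754 - 734| = 20
        (Sum increased by 20)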